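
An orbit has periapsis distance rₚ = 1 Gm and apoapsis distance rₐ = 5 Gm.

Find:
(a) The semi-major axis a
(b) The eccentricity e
rₚ = 1 Gm = 1 × 10^9 m
rₐ = 5 Gm = 5 × 10^9 m
(a) a = (rₚ + rₐ)/2 = 3 × 10^9 m ≈ 3 Gm
(b) e = (rₐ − rₚ)/(rₐ + rₚ) = (4 × 10^9) / (6 × 10^9) = 0.666667

Final answer:
(a) a = 3 Gm
(b) e = 0.6667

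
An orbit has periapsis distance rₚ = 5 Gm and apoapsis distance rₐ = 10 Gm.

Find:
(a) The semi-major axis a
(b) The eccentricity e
rₚ = 5 Gm = 5 × 10^9 m
rₐ = 10 Gm = 1 × 10^10 m
(a) a = (rₚ + rₐ)/2 = 7.5 × 10^9 m ≈ 7.5 Gm
(b) e = (rₐ − rₚ)/(rₐ + rₚ) = (5 × 10^9) / (1.5 × 10^10) = 0.333333

Final answer:
(a) a = 7.5 Gm
(b) e = 0.3333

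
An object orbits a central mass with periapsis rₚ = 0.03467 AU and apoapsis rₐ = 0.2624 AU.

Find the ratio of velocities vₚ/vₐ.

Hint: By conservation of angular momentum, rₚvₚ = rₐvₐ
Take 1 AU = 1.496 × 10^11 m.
rₚ = 0.03467 AU = 5.18663 × 10^9 m
rₐ = 0.2624 AU = 3.9255 × 10^10 m
rₚvₚ = rₐvₐ  ⇒  vₚ/vₐ = rₐ/rₚ
vₚ/vₐ = (3.9255 × 10^10) / (5.18663 × 10^9) = 7.5685

Final answer: vₚ/vₐ = 7.569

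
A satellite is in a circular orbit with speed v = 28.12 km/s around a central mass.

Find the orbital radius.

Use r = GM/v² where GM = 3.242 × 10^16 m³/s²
v = 28.12 km/s = 28120 m/s
GM = 3.242 × 10^16 m³/s²
v² = 7.90734 × 10^8 m²/s²
r = GM/v² = (3.242 × 10^16) / (7.90734 × 10^8) = 4.09999 × 10^7 m ≈ 4.1 × 10^7 m

Final answer: 4.1 × 10^7 m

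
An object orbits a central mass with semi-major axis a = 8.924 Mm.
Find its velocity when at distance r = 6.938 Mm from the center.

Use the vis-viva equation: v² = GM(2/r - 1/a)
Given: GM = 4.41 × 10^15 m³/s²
a = 8.924 Mm = 8.924 × 10^6 m
r = 6.938 Mm = 6.938 × 10^6 m
GM = 4.41 × 10^15 m³/s²
2/r − 1/a = 2.88268 × 10^-7 − 1.12057 × 10^-7 = 1.7621 × 10^-7 m⁻¹
v² = GM (2/r − 1/a) = 7.77087 × 10^8 m²/s²
v = 27876.3 m/s ≈ 27.88 km/s

Final answer: 27.88 km/s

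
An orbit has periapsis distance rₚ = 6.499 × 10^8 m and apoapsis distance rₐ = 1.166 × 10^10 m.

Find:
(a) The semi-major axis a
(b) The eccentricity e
rₚ = 6.499 × 10^8 m
rₐ = 1.166 × 10^10 m
(a) a = (rₚ + rₐ)/2 = 6.15495 × 10^9 m ≈ 6.155 × 10^9 m
(b) e = (rₐ − rₚ)/(rₐ + rₚ) = (1.10101 × 10^10) / (1.23099 × 10^10) = 0.89441

Final answer:
(a) a = 6.155 × 10^9 m
(b) e = 0.8944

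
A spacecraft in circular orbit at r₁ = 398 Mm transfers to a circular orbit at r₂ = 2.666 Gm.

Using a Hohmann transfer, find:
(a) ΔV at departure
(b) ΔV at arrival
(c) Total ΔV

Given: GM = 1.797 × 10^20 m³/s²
r₁ = 398 Mm = 3.98 × 10^8 m
r₂ = 2.666 Gm = 2.666 × 10^9 m
GM = 1.797 × 10^20 m³/s²
Transfer ellipse: a_t = (r₁ + r₂)/2 = 1.532 × 10^9 m
Circular speed at r₁: v₁ = √(GM/r₁) = 671943 m/s
Transfer speed at r₁ (periapsis): v₁ₜ = √(GM(2/r₁ − 1/a_t)) = 886407 m/s
(a) ΔV₁ = v₁ₜ − v₁ = 214464 m/s ≈ 214.5 km/s
Circular speed at r₂: v₂ = √(GM/r₂) = 259623 m/s
Transfer speed at r₂ (apoapsis): v₂ₜ = √(GM(2/r₂ − 1/a_t)) = 132329 m/s
(b) ΔV₂ = v₂ − v₂ₜ = 127294 m/s ≈ 127.3 km/s
(c) ΔV_total = ΔV₁ + ΔV₂ = 341758 m/s ≈ 341.8 km/s

Final answer:
(a) ΔV₁ = 214.5 km/s
(b) ΔV₂ = 127.3 km/s
(c) ΔV_total = 341.8 km/s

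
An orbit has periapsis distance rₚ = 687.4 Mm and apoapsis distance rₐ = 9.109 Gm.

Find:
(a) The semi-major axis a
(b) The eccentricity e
rₚ = 687.4 Mm = 6.874 × 10^8 m
rₐ = 9.109 Gm = 9.109 × 10^9 m
(a) a = (rₚ + rₐ)/2 = 4.8982 × 10^9 m ≈ 4.898 Gm
(b) e = (rₐ − rₚ)/(rₐ + rₚ) = (8.4216 × 10^9) / (9.7964 × 10^9) = 0.859663

Final answer:
(a) a = 4.898 Gm
(b) e = 0.8597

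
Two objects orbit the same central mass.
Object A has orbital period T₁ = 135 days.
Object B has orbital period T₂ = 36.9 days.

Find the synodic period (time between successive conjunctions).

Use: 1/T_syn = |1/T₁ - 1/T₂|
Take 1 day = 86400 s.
T₁ = 135 days = 1.1664 × 10^7 s
T₂ = 36.9 days = 3.18816 × 10^6 s
1/T₁ = 8.57339 × 10^-8 s⁻¹
1/T₂ = 3.13661 × 10^-7 s⁻¹
|1/T₁ − 1/T₂| = 2.27927 × 10^-7 s⁻¹
T_syn = 1 / |1/T₁ − 1/T₂| = 4.38738 × 10^6 s ≈ 50.78 days

Final answer: T_syn = 50.78 days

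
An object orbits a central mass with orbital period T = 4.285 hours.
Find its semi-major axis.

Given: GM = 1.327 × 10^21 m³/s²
T = 4.285 hours = 15426 s
GM = 1.327 × 10^21 m³/s²
Kepler's third law: a³ = GM T² / (4π²)
T² = 2.37961 × 10^8 s²
a³ = (1.327 × 10^21) × (2.37961 × 10^8) / (4π²) = 7.99867 × 10^27 m³
a = (a³)^(1/3) = 1.99989 × 10^9 m ≈ 2 Gm

Final answer: 2 Gm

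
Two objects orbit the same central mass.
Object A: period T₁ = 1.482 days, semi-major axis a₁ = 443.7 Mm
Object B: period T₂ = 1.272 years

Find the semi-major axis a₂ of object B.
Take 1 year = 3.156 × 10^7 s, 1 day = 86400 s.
T₁ = 1.482 days = 128045 s
T₂ = 1.272 years = 4.01443 × 10^7 s
a₁ = 443.7 Mm = 4.437 × 10^8 m
Kepler's third law: (T₂/T₁)² = (a₂/a₁)³  ⇒  a₂ = a₁ (T₂/T₁)^(2/3)
T₂/T₁ = 313.518
(T₂/T₁)^(2/3) = 46.1503
a₂ = 4.437 × 10^8 m × 46.1503 = 2.04769 × 10^10 m ≈ 20.48 Gm

Final answer: a₂ = 20.48 Gm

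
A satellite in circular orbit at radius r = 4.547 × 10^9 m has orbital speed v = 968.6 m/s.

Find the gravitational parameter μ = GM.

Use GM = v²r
r = 4.547 × 10^9 m
v = 968.6 m/s
v² = 938186 m²/s²
GM = v²r = 938186 × 4.547 × 10^9 = 4.26593 × 10^15 m³/s²
GM ≈ 4.266 × 10^15 m³/s²

Final answer: GM = 4.266 × 10^15 m³/s²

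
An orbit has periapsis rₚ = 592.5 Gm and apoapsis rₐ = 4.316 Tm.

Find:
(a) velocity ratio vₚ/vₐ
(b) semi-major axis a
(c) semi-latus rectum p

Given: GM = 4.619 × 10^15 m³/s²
rₚ = 592.5 Gm = 5.925 × 10^11 m
rₐ = 4.316 Tm = 4.316 × 10^12 m
GM = 4.619 × 10^15 m³/s²
a = (rₚ + rₐ)/2 = 2.45425 × 10^12 m
e = (rₐ − rₚ)/(rₐ + rₚ) = (3.7235 × 10^12) / (4.9085 × 10^12) = 0.758582
(a) vₚ/vₐ = rₐ/rₚ (angular momentum) = (4.316 × 10^12) / (5.925 × 10^11) = 7.28439 ≈ 7.284
(b) a = 2.45425 × 10^12 m ≈ 2.454 Tm
(c) 1 − e² = 0.424553;  p = a(1 − e²) = 2.45425 × 10^12 × 0.424553 = 1.04196 × 10^12 m ≈ 1.042 Tm

Final answer:
(a) velocity ratio vₚ/vₐ = 7.284
(b) semi-major axis a = 2.454 Tm
(c) semi-latus rectum p = 1.042 Tm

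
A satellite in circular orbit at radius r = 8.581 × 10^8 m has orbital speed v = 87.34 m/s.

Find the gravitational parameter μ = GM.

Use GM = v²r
r = 8.581 × 10^8 m
v = 87.34 m/s
v² = 7628.28 m²/s²
GM = v²r = 7628.28 × 8.581 × 10^8 = 6.54582 × 10^12 m³/s²
GM ≈ 6.546 × 10^12 m³/s²

Final answer: GM = 6.546 × 10^12 m³/s²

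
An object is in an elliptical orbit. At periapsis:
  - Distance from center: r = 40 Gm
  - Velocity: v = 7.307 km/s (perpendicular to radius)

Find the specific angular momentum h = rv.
r = 40 Gm = 4 × 10^10 m
v = 7.307 km/s = 7307 m/s
h = rv = 4 × 10^10 × 7307 = 2.9228 × 10^14 m²/s ≈ 2.923 × 10^14 m²/s

Final answer: h = 2.923 × 10^14 m²/s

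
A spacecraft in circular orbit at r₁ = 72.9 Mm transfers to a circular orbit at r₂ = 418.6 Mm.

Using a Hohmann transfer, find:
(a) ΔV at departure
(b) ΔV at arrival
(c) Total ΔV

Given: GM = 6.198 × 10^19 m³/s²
r₁ = 72.9 Mm = 7.29 × 10^7 m
r₂ = 418.6 Mm = 4.186 × 10^8 m
GM = 6.198 × 10^19 m³/s²
Transfer ellipse: a_t = (r₁ + r₂)/2 = 2.4575 × 10^8 m
Circular speed at r₁: v₁ = √(GM/r₁) = 922066 m/s
Transfer speed at r₁ (periapsis): v₁ₜ = √(GM(2/r₁ − 1/a_t)) = 1.20341 × 10^6 m/s
(a) ΔV₁ = v₁ₜ − v₁ = 281347 m/s ≈ 281.3 km/s
Circular speed at r₂: v₂ = √(GM/r₂) = 384792 m/s
Transfer speed at r₂ (apoapsis): v₂ₜ = √(GM(2/r₂ − 1/a_t)) = 209577 m/s
(b) ΔV₂ = v₂ − v₂ₜ = 175215 m/s ≈ 175.2 km/s
(c) ΔV_total = ΔV₁ + ΔV₂ = 456563 m/s ≈ 456.6 km/s

Final answer:
(a) ΔV₁ = 281.3 km/s
(b) ΔV₂ = 175.2 km/s
(c) ΔV_total = 456.6 km/s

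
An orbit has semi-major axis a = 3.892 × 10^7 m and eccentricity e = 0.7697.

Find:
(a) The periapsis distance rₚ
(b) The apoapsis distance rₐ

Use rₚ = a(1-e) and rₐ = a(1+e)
a = 3.892 × 10^7 m
e = 0.7697:  1 − e = 0.2303,  1 + e = 1.7697
(a) rₚ = a(1 − e) = 3.892 × 10^7 m × 0.2303 = 8.96328 × 10^6 m ≈ 8.963 × 10^6 m
(b) rₐ = a(1 + e) = 3.892 × 10^7 m × 1.7697 = 6.88767 × 10^7 m ≈ 6.888 × 10^7 m

Final answer:
(a) rₚ = 8.963 × 10^6 m
(b) rₐ = 6.888 × 10^7 m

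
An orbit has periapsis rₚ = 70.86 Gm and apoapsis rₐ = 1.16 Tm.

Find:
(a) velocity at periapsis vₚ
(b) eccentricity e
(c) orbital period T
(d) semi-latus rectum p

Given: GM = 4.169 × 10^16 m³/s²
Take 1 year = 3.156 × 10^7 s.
rₚ = 70.86 Gm = 7.086 × 10^10 m
rₐ = 1.16 Tm = 1.16 × 10^12 m
GM = 4.169 × 10^16 m³/s²
a = (rₚ + rₐ)/2 = 6.1543 × 10^11 m
e = (rₐ − rₚ)/(rₐ + rₚ) = (1.08914 × 10^12) / (1.23086 × 10^12) = 0.884861
(a) vₚ² = GM (2/rₚ − 1/a) = 4.169 × 10^16 × (2.82247 × 10^-11 − 1.62488 × 10^-12) = 1.10895 × 10^6 m²/s²;  vₚ = 1053.06 m/s ≈ 1.053 km/s
(b) e = 0.884861 ≈ 0.8849
(c) a³ = 2.33097 × 10^35 m³;  T = 2π √(a³/GM) = 2π × 2.36457 × 10^9 s = 1.4857 × 10^10 s ≈ 470.8 years
(d) 1 − e² = 0.217021;  p = a(1 − e²) = 6.1543 × 10^11 × 0.217021 = 1.33561 × 10^11 m ≈ 133.6 Gm

Final answer:
(a) velocity at periapsis vₚ = 1.053 km/s
(b) eccentricity e = 0.8849
(c) orbital period T = 470.8 years
(d) semi-latus rectum p = 133.6 Gm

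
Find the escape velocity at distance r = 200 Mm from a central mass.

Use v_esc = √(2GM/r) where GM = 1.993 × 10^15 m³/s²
r = 200 Mm = 2 × 10^8 m
GM = 1.993 × 10^15 m³/s²
2GM/r = 2 × (1.993 × 10^15) / (2 × 10^8) = 1.993 × 10^7 m²/s²
v_esc = √(2GM/r) = 4464.3 m/s ≈ 4.464 km/s

Final answer: 4.464 km/s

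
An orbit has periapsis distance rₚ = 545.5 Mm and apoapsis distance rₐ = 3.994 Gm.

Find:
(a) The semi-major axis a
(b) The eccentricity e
rₚ = 545.5 Mm = 5.455 × 10^8 m
rₐ = 3.994 Gm = 3.994 × 10^9 m
(a) a = (rₚ + rₐ)/2 = 2.26975 × 10^9 m ≈ 2.27 Gm
(b) e = (rₐ − rₚ)/(rₐ + rₚ) = (3.4485 × 10^9) / (4.5395 × 10^9) = 0.759665

Final answer:
(a) a = 2.27 Gm
(b) e = 0.7597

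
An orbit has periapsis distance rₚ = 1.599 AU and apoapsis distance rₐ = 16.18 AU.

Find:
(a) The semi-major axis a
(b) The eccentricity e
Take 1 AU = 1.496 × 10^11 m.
rₚ = 1.599 AU = 2.3921 × 10^11 m
rₐ = 16.18 AU = 2.42053 × 10^12 m
(a) a = (rₚ + rₐ)/2 = 1.32987 × 10^12 m ≈ 8.889 AU
(b) e = (rₐ − rₚ)/(rₐ + rₚ) = (2.18132 × 10^12) / (2.65974 × 10^12) = 0.820125

Final answer:
(a) a = 8.889 AU
(b) e = 0.8201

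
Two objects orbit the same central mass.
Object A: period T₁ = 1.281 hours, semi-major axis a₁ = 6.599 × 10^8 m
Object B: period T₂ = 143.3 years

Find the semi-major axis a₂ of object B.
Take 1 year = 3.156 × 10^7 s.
T₁ = 1.281 hours = 4611.6 s
T₂ = 143.3 years = 4.52255 × 10^9 s
a₁ = 6.599 × 10^8 m
Kepler's third law: (T₂/T₁)² = (a₂/a₁)³  ⇒  a₂ = a₁ (T₂/T₁)^(2/3)
T₂/T₁ = 980690
(T₂/T₁)^(2/3) = 9870.85
a₂ = 6.599 × 10^8 m × 9870.85 = 6.51377 × 10^12 m ≈ 6.514 × 10^12 m

Final answer: a₂ = 6.514 × 10^12 m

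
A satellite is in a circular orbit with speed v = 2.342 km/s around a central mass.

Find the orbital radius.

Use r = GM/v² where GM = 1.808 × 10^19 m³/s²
v = 2.342 km/s = 2342 m/s
GM = 1.808 × 10^19 m³/s²
v² = 5.48496 × 10^6 m²/s²
r = GM/v² = (1.808 × 10^19) / (5.48496 × 10^6) = 3.29628 × 10^12 m ≈ 3.296 Tm

Final answer: 3.296 Tm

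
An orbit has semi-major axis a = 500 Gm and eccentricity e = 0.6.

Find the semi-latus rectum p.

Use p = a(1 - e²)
a = 500 Gm = 5 × 10^11 m
e = 0.6,  e² = 0.36,  1 − e² = 0.64
p = a(1 − e²) = 5 × 10^11 m × 0.64 = 3.2 × 10^11 m ≈ 320 Gm

Final answer: p = 320 Gm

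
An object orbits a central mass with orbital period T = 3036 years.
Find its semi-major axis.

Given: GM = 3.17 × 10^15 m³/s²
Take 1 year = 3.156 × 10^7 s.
T = 3036 years = 9.58162 × 10^10 s
GM = 3.17 × 10^15 m³/s²
Kepler's third law: a³ = GM T² / (4π²)
T² = 9.18074 × 10^21 s²
a³ = (3.17 × 10^15) × (9.18074 × 10^21) / (4π²) = 7.37186 × 10^35 m³
a = (a³)^(1/3) = 9.03356 × 10^11 m ≈ 9.034 × 10^11 m

Final answer: 9.034 × 10^11 m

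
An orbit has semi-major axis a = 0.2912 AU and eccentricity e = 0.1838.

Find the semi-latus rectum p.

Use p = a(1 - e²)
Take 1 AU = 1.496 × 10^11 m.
a = 0.2912 AU = 4.35635 × 10^10 m
e = 0.1838,  e² = 0.0337824,  1 − e² = 0.966218
p = a(1 − e²) = 4.35635 × 10^10 m × 0.966218 = 4.20918 × 10^10 m ≈ 0.2814 AU

Final answer: p = 0.2814 AU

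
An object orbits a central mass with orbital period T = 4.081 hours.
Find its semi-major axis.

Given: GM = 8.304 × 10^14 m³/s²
T = 4.081 hours = 14691.6 s
GM = 8.304 × 10^14 m³/s²
Kepler's third law: a³ = GM T² / (4π²)
T² = 2.15843 × 10^8 s²
a³ = (8.304 × 10^14) × (2.15843 × 10^8) / (4π²) = 4.5401 × 10^21 m³
a = (a³)^(1/3) = 1.65585 × 10^7 m ≈ 16.56 Mm

Final answer: 16.56 Mm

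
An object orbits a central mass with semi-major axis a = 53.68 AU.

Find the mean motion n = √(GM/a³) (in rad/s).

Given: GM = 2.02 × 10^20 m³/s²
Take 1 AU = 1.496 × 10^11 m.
a = 53.68 AU = 8.03053 × 10^12 m
GM = 2.02 × 10^20 m³/s²
a³ = 5.17884 × 10^38 m³
GM/a³ = (2.02 × 10^20) / (5.17884 × 10^38) = 3.90049 × 10^-19 s⁻²
n = √(GM/a³) = 6.24539 × 10^-10 rad/s ≈ 6.245 × 10^-10 rad/s

Final answer: n = 6.245 × 10^-10 rad/s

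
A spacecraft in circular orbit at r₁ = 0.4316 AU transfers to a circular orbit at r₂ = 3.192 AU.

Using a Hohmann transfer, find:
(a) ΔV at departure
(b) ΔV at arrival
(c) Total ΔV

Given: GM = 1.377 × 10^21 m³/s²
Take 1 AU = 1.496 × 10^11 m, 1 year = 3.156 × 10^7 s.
r₁ = 0.4316 AU = 6.45674 × 10^10 m
r₂ = 3.192 AU = 4.77523 × 10^11 m
GM = 1.377 × 10^21 m³/s²
Transfer ellipse: a_t = (r₁ + r₂)/2 = 2.71045 × 10^11 m
Circular speed at r₁: v₁ = √(GM/r₁) = 146036 m/s
Transfer speed at r₁ (periapsis): v₁ₜ = √(GM(2/r₁ − 1/a_t)) = 193837 m/s
(a) ΔV₁ = v₁ₜ − v₁ = 47800.9 m/s ≈ 10.08 AU/year
Circular speed at r₂: v₂ = √(GM/r₂) = 53699.4 m/s
Transfer speed at r₂ (apoapsis): v₂ₜ = √(GM(2/r₂ − 1/a_t)) = 26209.3 m/s
(b) ΔV₂ = v₂ − v₂ₜ = 27490.1 m/s ≈ 5.799 AU/year
(c) ΔV_total = ΔV₁ + ΔV₂ = 75291 m/s ≈ 15.88 AU/year

Final answer:
(a) ΔV₁ = 10.08 AU/year
(b) ΔV₂ = 5.799 AU/year
(c) ΔV_total = 15.88 AU/year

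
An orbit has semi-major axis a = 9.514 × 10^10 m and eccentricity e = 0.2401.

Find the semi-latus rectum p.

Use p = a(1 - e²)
a = 9.514 × 10^10 m
e = 0.2401,  e² = 0.057648,  1 − e² = 0.942352
p = a(1 − e²) = 9.514 × 10^10 m × 0.942352 = 8.96554 × 10^10 m ≈ 8.966 × 10^10 m

Final answer: p = 8.966 × 10^10 m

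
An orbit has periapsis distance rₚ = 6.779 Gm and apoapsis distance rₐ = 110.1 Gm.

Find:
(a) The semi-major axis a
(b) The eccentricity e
rₚ = 6.779 Gm = 6.779 × 10^9 m
rₐ = 110.1 Gm = 1.101 × 10^11 m
(a) a = (rₚ + rₐ)/2 = 5.84395 × 10^10 m ≈ 58.44 Gm
(b) e = (rₐ − rₚ)/(rₐ + rₚ) = (1.03321 × 10^11) / (1.16879 × 10^11) = 0.884

Final answer:
(a) a = 58.44 Gm
(b) e = 0.884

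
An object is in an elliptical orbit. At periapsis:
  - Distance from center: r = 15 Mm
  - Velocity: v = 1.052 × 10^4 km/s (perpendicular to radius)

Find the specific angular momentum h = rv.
r = 15 Mm = 1.5 × 10^7 m
v = 1.052 × 10^4 km/s = 1.052 × 10^7 m/s
h = rv = 1.5 × 10^7 × 1.052 × 10^7 = 1.578 × 10^14 m²/s ≈ 1.578 × 10^14 m²/s

Final answer: h = 1.578 × 10^14 m²/s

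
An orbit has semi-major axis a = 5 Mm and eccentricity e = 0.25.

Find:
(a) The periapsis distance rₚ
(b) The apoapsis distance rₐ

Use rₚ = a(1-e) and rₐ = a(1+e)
a = 5 Mm = 5 × 10^6 m
e = 0.25:  1 − e = 0.75,  1 + e = 1.25
(a) rₚ = a(1 − e) = 5 × 10^6 m × 0.75 = 3.75 × 10^6 m ≈ 3.75 Mm
(b) rₐ = a(1 + e) = 5 × 10^6 m × 1.25 = 6.25 × 10^6 m ≈ 6.25 Mm

Final answer:
(a) rₚ = 3.75 Mm
(b) rₐ = 6.25 Mm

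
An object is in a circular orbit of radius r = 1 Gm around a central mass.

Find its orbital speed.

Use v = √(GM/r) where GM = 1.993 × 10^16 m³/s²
r = 1 Gm = 1 × 10^9 m
GM = 1.993 × 10^16 m³/s²
GM/r = (1.993 × 10^16) / (1 × 10^9) = 1.993 × 10^7 m²/s²
v = √(GM/r) = 4464.3 m/s ≈ 4.464 km/s

Final answer: 4.464 km/s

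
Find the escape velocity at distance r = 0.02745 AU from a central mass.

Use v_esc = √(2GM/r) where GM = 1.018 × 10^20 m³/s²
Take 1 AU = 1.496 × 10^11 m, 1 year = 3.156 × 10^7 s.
r = 0.02745 AU = 4.10652 × 10^9 m
GM = 1.018 × 10^20 m³/s²
2GM/r = 2 × (1.018 × 10^20) / (4.10652 × 10^9) = 4.95797 × 10^10 m²/s²
v_esc = √(2GM/r) = 222665 m/s ≈ 46.97 AU/year

Final answer: 46.97 AU/year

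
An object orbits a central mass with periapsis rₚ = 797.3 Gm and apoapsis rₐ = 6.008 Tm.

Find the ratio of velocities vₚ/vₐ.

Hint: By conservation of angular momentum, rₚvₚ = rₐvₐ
rₚ = 797.3 Gm = 7.973 × 10^11 m
rₐ = 6.008 Tm = 6.008 × 10^12 m
rₚvₚ = rₐvₐ  ⇒  vₚ/vₐ = rₐ/rₚ
vₚ/vₐ = (6.008 × 10^12) / (7.973 × 10^11) = 7.53543

Final answer: vₚ/vₐ = 7.535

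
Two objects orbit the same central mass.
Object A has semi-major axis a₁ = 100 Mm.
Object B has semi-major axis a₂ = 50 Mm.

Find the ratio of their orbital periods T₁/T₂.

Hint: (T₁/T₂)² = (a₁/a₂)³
a₁ = 100 Mm = 1 × 10^8 m
a₂ = 50 Mm = 5 × 10^7 m
a₁/a₂ = 2
T₁/T₂ = (a₁/a₂)^(3/2) = (2)^1.5 = 2.82843

Final answer: T₁/T₂ = 2.828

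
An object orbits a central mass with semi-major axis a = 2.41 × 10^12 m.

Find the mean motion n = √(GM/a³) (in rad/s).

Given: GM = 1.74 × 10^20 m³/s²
a = 2.41 × 10^12 m
GM = 1.74 × 10^20 m³/s²
a³ = 1.39975 × 10^37 m³
GM/a³ = (1.74 × 10^20) / (1.39975 × 10^37) = 1.24308 × 10^-17 s⁻²
n = √(GM/a³) = 3.52573 × 10^-9 rad/s ≈ 3.526 × 10^-9 rad/s

Final answer: n = 3.526 × 10^-9 rad/s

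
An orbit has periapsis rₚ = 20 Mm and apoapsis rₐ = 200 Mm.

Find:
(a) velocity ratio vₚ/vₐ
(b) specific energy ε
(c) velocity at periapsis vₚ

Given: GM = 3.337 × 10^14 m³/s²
rₚ = 20 Mm = 2 × 10^7 m
rₐ = 200 Mm = 2 × 10^8 m
GM = 3.337 × 10^14 m³/s²
a = (rₚ + rₐ)/2 = 1.1 × 10^8 m
e = (rₐ − rₚ)/(rₐ + rₚ) = (1.8 × 10^8) / (2.2 × 10^8) = 0.818182
(a) vₚ/vₐ = rₐ/rₚ (angular momentum) = (2 × 10^8) / (2 × 10^7) = 10 ≈ 10
(b) 2a = 2.2 × 10^8 m;  ε = −GM/(2a) = -1.51682 × 10^6 J/kg ≈ -1.517 MJ/kg
(c) vₚ² = GM (2/rₚ − 1/a) = 3.337 × 10^14 × (1 × 10^-7 − 9.09091 × 10^-9) = 3.03364 × 10^7 m²/s²;  vₚ = 5507.85 m/s ≈ 5.508 km/s

Final answer:
(a) velocity ratio vₚ/vₐ = 10
(b) specific energy ε = -1.517 MJ/kg
(c) velocity at periapsis vₚ = 5.508 km/s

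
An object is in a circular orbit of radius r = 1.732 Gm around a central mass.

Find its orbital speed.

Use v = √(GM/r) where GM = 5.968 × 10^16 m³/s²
r = 1.732 Gm = 1.732 × 10^9 m
GM = 5.968 × 10^16 m³/s²
GM/r = (5.968 × 10^16) / (1.732 × 10^9) = 3.44573 × 10^7 m²/s²
v = √(GM/r) = 5870.03 m/s ≈ 5.87 km/s

Final answer: 5.87 km/s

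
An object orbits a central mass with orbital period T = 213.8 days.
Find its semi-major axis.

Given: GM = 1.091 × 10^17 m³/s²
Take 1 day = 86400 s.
T = 213.8 days = 1.84723 × 10^7 s
GM = 1.091 × 10^17 m³/s²
Kepler's third law: a³ = GM T² / (4π²)
T² = 3.41227 × 10^14 s²
a³ = (1.091 × 10^17) × (3.41227 × 10^14) / (4π²) = 9.42992 × 10^29 m³
a = (a³)^(1/3) = 9.80624 × 10^9 m ≈ 9.806 Gm

Final answer: 9.806 Gm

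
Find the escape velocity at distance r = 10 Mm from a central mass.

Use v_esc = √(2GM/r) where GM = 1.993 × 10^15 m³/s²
r = 10 Mm = 1 × 10^7 m
GM = 1.993 × 10^15 m³/s²
2GM/r = 2 × (1.993 × 10^15) / (1 × 10^7) = 3.986 × 10^8 m²/s²
v_esc = √(2GM/r) = 19965 m/s ≈ 19.96 km/s

Final answer: 19.96 km/s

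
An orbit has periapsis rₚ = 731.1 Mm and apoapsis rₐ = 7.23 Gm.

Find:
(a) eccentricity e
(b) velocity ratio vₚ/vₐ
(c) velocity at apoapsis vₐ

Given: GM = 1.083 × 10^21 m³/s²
rₚ = 731.1 Mm = 7.311 × 10^8 m
rₐ = 7.23 Gm = 7.23 × 10^9 m
GM = 1.083 × 10^21 m³/s²
a = (rₚ + rₐ)/2 = 3.98055 × 10^9 m
e = (rₐ − rₚ)/(rₐ + rₚ) = (6.4989 × 10^9) / (7.9611 × 10^9) = 0.816332
(a) e = 0.816332 ≈ 0.8163
(b) vₚ/vₐ = rₐ/rₚ (angular momentum) = (7.23 × 10^9) / (7.311 × 10^8) = 9.88921 ≈ 9.889
(c) vₐ² = GM (2/rₐ − 1/a) = 1.083 × 10^21 × (2.76625 × 10^-10 − 2.51222 × 10^-10) = 2.75121 × 10^10 m²/s²;  vₐ = 165868 m/s ≈ 165.9 km/s

Final answer:
(a) eccentricity e = 0.8163
(b) velocity ratio vₚ/vₐ = 9.889
(c) velocity at apoapsis vₐ = 165.9 km/s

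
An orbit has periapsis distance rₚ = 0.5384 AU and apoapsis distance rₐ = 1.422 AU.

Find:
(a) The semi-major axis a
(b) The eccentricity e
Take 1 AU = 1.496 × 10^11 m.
rₚ = 0.5384 AU = 8.05446 × 10^10 m
rₐ = 1.422 AU = 2.12731 × 10^11 m
(a) a = (rₚ + rₐ)/2 = 1.46638 × 10^11 m ≈ 0.9802 AU
(b) e = (rₐ − rₚ)/(rₐ + rₚ) = (1.32187 × 10^11) / (2.93276 × 10^11) = 0.450724

Final answer:
(a) a = 0.9802 AU
(b) e = 0.4507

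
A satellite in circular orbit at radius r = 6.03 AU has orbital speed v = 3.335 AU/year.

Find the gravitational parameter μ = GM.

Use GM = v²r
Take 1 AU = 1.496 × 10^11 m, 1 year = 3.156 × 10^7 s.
r = 6.03 AU = 9.02088 × 10^11 m
v = 3.335 AU/year = 15808.5 m/s
v² = 2.49908 × 10^8 m²/s²
GM = v²r = 2.49908 × 10^8 × 9.02088 × 10^11 = 2.25439 × 10^20 m³/s²
GM ≈ 2.254 × 10^20 m³/s²

Final answer: GM = 2.254 × 10^20 m³/s²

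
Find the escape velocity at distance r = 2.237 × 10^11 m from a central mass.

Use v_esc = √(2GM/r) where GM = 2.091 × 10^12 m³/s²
r = 2.237 × 10^11 m
GM = 2.091 × 10^12 m³/s²
2GM/r = 2 × (2.091 × 10^12) / (2.237 × 10^11) = 18.6947 m²/s²
v_esc = √(2GM/r) = 4.32373 m/s ≈ 4.324 m/s

Final answer: 4.324 m/s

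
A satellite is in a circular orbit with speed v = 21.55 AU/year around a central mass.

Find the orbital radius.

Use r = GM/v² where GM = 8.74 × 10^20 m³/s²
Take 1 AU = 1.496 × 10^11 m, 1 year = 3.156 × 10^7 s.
v = 21.55 AU/year = 102151 m/s
GM = 8.74 × 10^20 m³/s²
v² = 1.04348 × 10^10 m²/s²
r = GM/v² = (8.74 × 10^20) / (1.04348 × 10^10) = 8.37583 × 10^10 m ≈ 0.5599 AU

Final answer: 0.5599 AU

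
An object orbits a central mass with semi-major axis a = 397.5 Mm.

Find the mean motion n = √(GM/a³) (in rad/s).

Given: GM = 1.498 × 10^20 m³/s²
a = 397.5 Mm = 3.975 × 10^8 m
GM = 1.498 × 10^20 m³/s²
a³ = 6.28075 × 10^25 m³
GM/a³ = (1.498 × 10^20) / (6.28075 × 10^25) = 2.38507 × 10^-6 s⁻²
n = √(GM/a³) = 0.00154437 rad/s ≈ 0.001544 rad/s

Final answer: n = 0.001544 rad/s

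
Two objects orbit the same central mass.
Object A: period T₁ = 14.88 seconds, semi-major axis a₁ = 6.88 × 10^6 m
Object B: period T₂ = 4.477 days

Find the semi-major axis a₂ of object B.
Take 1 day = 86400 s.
T₁ = 14.88 seconds
T₂ = 4.477 days = 386813 s
a₁ = 6.88 × 10^6 m
Kepler's third law: (T₂/T₁)² = (a₂/a₁)³  ⇒  a₂ = a₁ (T₂/T₁)^(2/3)
T₂/T₁ = 25995.5
(T₂/T₁)^(2/3) = 877.537
a₂ = 6.88 × 10^6 m × 877.537 = 6.03745 × 10^9 m ≈ 6.037 × 10^9 m

Final answer: a₂ = 6.037 × 10^9 m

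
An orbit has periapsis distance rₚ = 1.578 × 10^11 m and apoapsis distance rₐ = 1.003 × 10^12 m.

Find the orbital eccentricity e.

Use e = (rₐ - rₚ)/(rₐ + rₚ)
rₚ = 1.578 × 10^11 m
rₐ = 1.003 × 10^12 m
rₐ − rₚ = 8.452 × 10^11 m
rₐ + rₚ = 1.1608 × 10^12 m
e = (rₐ − rₚ)/(rₐ + rₚ) = 0.728119

Final answer: e = 0.7281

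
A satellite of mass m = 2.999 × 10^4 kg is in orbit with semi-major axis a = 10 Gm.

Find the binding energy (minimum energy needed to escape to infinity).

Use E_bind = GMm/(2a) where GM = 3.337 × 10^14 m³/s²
a = 10 Gm = 1 × 10^10 m
GM = 3.337 × 10^14 m³/s²
m = 2.999 × 10^4 kg
GMm = 3.337 × 10^14 × 29990 = 1.00077 × 10^19 m³·kg/s²
2a = 2 × 10^10 m
E_bind = GMm/(2a) = 5.00383 × 10^8 J ≈ 500.4 MJ

Final answer: 500.4 MJ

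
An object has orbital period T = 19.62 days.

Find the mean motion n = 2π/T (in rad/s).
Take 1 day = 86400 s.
T = 19.62 days = 1.69517 × 10^6 s
n = 2π / (1.69517 × 10^6 s) = 3.70653 × 10^-6 rad/s ≈ 3.707 × 10^-6 rad/s

Final answer: n = 3.707 × 10^-6 rad/s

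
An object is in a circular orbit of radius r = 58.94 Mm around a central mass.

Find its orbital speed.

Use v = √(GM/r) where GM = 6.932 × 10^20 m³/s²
r = 58.94 Mm = 5.894 × 10^7 m
GM = 6.932 × 10^20 m³/s²
GM/r = (6.932 × 10^20) / (5.894 × 10^7) = 1.17611 × 10^13 m²/s²
v = √(GM/r) = 3.42945 × 10^6 m/s ≈ 3429 km/s

Final answer: 3429 km/s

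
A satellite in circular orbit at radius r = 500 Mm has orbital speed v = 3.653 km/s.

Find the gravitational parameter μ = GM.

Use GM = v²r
r = 500 Mm = 5 × 10^8 m
v = 3.653 km/s = 3653 m/s
v² = 1.33444 × 10^7 m²/s²
GM = v²r = 1.33444 × 10^7 × 5 × 10^8 = 6.6722 × 10^15 m³/s²
GM ≈ 6.672 × 10^15 m³/s²

Final answer: GM = 6.672 × 10^15 m³/s²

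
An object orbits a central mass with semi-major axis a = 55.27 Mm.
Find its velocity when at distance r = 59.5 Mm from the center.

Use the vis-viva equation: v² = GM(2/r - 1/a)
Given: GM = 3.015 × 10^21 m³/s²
a = 55.27 Mm = 5.527 × 10^7 m
r = 59.5 Mm = 5.95 × 10^7 m
GM = 3.015 × 10^21 m³/s²
2/r − 1/a = 3.36134 × 10^-8 − 1.8093 × 10^-8 = 1.55204 × 10^-8 m⁻¹
v² = GM (2/r − 1/a) = 4.67941 × 10^13 m²/s²
v = 6.84062 × 10^6 m/s ≈ 6841 km/s

Final answer: 6841 km/s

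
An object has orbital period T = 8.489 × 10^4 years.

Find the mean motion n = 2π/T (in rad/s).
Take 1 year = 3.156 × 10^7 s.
T = 8.489 × 10^4 years = 2.67913 × 10^12 s
n = 2π / (2.67913 × 10^12 s) = 2.34523 × 10^-12 rad/s ≈ 2.345 × 10^-12 rad/s

Final answer: n = 2.345 × 10^-12 rad/s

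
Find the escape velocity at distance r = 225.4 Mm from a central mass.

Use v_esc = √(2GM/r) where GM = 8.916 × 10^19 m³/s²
r = 225.4 Mm = 2.254 × 10^8 m
GM = 8.916 × 10^19 m³/s²
2GM/r = 2 × (8.916 × 10^19) / (2.254 × 10^8) = 7.91127 × 10^11 m²/s²
v_esc = √(2GM/r) = 889453 m/s ≈ 889.5 km/s

Final answer: 889.5 km/s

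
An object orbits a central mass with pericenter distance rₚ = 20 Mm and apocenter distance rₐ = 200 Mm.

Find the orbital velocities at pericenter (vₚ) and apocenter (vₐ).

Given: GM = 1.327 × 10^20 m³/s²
rₚ = 20 Mm = 2 × 10^7 m
rₐ = 200 Mm = 2 × 10^8 m
GM = 1.327 × 10^20 m³/s²
a = (rₚ + rₐ)/2 = 1.1 × 10^8 m
Vis-viva: v² = GM (2/r − 1/a)
vₚ² = 1.327 × 10^20 × (1 × 10^-7 − 9.09091 × 10^-9) = 1.20636 × 10^13 m²/s²
vₚ = 3.47327 × 10^6 m/s ≈ 3473 km/s
vₐ² = 1.327 × 10^20 × (1 × 10^-8 − 9.09091 × 10^-9) = 1.20636 × 10^11 m²/s²
vₐ = 347327 m/s ≈ 347.3 km/s

Final answer: vₚ = 3473 km/s, vₐ = 347.3 km/s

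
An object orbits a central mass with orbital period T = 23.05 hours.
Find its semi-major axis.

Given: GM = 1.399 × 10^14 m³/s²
T = 23.05 hours = 82980 s
GM = 1.399 × 10^14 m³/s²
Kepler's third law: a³ = GM T² / (4π²)
T² = 6.88568 × 10^9 s²
a³ = (1.399 × 10^14) × (6.88568 × 10^9) / (4π²) = 2.44008 × 10^22 m³
a = (a³)^(1/3) = 2.90047 × 10^7 m ≈ 29 Mm

Final answer: 29 Mm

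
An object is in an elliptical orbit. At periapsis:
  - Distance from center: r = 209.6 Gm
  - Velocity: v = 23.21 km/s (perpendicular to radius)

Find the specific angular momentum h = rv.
r = 209.6 Gm = 2.096 × 10^11 m
v = 23.21 km/s = 23210 m/s
h = rv = 2.096 × 10^11 × 23210 = 4.86482 × 10^15 m²/s ≈ 4.865 × 10^15 m²/s

Final answer: h = 4.865 × 10^15 m²/s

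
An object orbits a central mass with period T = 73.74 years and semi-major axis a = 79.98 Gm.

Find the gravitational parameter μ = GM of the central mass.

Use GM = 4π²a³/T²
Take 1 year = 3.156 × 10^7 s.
T = 73.74 years = 2.32723 × 10^9 s
a = 79.98 Gm = 7.998 × 10^10 m
a³ = 5.11616 × 10^32 m³
T² = 5.41602 × 10^18 s²
GM = 4π² × (5.11616 × 10^32) / (5.41602 × 10^18) = 3.72927 × 10^15 m³/s²
GM ≈ 3.729 × 10^15 m³/s²

Final answer: GM = 3.729 × 10^15 m³/s²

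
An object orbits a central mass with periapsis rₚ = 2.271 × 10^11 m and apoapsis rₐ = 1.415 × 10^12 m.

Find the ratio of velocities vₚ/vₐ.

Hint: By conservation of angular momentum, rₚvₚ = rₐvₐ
rₚ = 2.271 × 10^11 m
rₐ = 1.415 × 10^12 m
rₚvₚ = rₐvₐ  ⇒  vₚ/vₐ = rₐ/rₚ
vₚ/vₐ = (1.415 × 10^12) / (2.271 × 10^11) = 6.23074

Final answer: vₚ/vₐ = 6.231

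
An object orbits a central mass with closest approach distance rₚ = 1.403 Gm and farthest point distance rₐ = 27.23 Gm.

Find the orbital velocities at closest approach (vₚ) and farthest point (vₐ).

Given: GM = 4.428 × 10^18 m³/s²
rₚ = 1.403 Gm = 1.403 × 10^9 m
rₐ = 27.23 Gm = 2.723 × 10^10 m
GM = 4.428 × 10^18 m³/s²
a = (rₚ + rₐ)/2 = 1.43165 × 10^10 m
Vis-viva: v² = GM (2/r − 1/a)
vₚ² = 4.428 × 10^18 × (1.42552 × 10^-9 − 6.98495 × 10^-11) = 6.00289 × 10^9 m²/s²
vₚ = 77478.3 m/s ≈ 77.48 km/s
vₐ² = 4.428 × 10^18 × (7.34484 × 10^-11 − 6.98495 × 10^-11) = 1.59361 × 10^7 m²/s²
vₐ = 3992 m/s ≈ 3.992 km/s

Final answer: vₚ = 77.48 km/s, vₐ = 3.992 km/s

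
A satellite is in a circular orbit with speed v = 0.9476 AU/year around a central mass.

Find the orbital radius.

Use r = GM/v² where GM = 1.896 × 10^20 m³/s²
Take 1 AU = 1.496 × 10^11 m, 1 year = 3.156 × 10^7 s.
v = 0.9476 AU/year = 4491.79 m/s
GM = 1.896 × 10^20 m³/s²
v² = 2.01762 × 10^7 m²/s²
r = GM/v² = (1.896 × 10^20) / (2.01762 × 10^7) = 9.39721 × 10^12 m ≈ 62.82 AU

Final answer: 62.82 AU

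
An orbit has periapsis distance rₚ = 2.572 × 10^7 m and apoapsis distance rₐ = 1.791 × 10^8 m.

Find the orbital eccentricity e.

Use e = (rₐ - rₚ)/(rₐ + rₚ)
rₚ = 2.572 × 10^7 m
rₐ = 1.791 × 10^8 m
rₐ − rₚ = 1.5338 × 10^8 m
rₐ + rₚ = 2.0482 × 10^8 m
e = (rₐ − rₚ)/(rₐ + rₚ) = 0.748853

Final answer: e = 0.7489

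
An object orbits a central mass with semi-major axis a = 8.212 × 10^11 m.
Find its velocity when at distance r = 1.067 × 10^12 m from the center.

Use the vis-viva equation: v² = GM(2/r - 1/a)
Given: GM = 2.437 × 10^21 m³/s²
a = 8.212 × 10^11 m
r = 1.067 × 10^12 m
GM = 2.437 × 10^21 m³/s²
2/r − 1/a = 1.87441 × 10^-12 − 1.21773 × 10^-12 = 6.56684 × 10^-13 m⁻¹
v² = GM (2/r − 1/a) = 1.60034 × 10^9 m²/s²
v = 40004.2 m/s ≈ 40 km/s

Final answer: 40 km/s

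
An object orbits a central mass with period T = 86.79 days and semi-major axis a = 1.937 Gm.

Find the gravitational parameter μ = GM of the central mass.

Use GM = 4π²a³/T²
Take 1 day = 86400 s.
T = 86.79 days = 7.49866 × 10^6 s
a = 1.937 Gm = 1.937 × 10^9 m
a³ = 7.26756 × 10^27 m³
T² = 5.62298 × 10^13 s²
GM = 4π² × (7.26756 × 10^27) / (5.62298 × 10^13) = 5.10249 × 10^15 m³/s²
GM ≈ 5.102 × 10^15 m³/s²

Final answer: GM = 5.102 × 10^15 m³/s²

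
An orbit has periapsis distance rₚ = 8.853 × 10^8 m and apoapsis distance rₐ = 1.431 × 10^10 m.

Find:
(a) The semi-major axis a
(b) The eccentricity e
rₚ = 8.853 × 10^8 m
rₐ = 1.431 × 10^10 m
(a) a = (rₚ + rₐ)/2 = 7.59765 × 10^9 m ≈ 7.598 × 10^9 m
(b) e = (rₐ − rₚ)/(rₐ + rₚ) = (1.34247 × 10^10) / (1.51953 × 10^10) = 0.883477

Final answer:
(a) a = 7.598 × 10^9 m
(b) e = 0.8835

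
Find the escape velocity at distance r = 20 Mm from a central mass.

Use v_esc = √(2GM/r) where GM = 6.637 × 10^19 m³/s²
r = 20 Mm = 2 × 10^7 m
GM = 6.637 × 10^19 m³/s²
2GM/r = 2 × (6.637 × 10^19) / (2 × 10^7) = 6.637 × 10^12 m²/s²
v_esc = √(2GM/r) = 2.57624 × 10^6 m/s ≈ 2576 km/s

Final answer: 2576 km/s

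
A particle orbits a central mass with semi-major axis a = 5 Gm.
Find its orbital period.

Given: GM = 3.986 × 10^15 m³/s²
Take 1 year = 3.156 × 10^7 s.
a = 5 Gm = 5 × 10^9 m
GM = 3.986 × 10^15 m³/s²
a³ = 1.25 × 10^29 m³
T = 2π √(a³/GM) = 2π √((1.25 × 10^29) / (3.986 × 10^15)) = 2π × 5.59998 × 10^6 s
T = 3.51857 × 10^7 s ≈ 1.115 years

Final answer: 1.115 years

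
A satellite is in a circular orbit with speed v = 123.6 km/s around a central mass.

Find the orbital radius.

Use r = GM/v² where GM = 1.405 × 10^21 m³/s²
v = 123.6 km/s = 123600 m/s
GM = 1.405 × 10^21 m³/s²
v² = 1.5277 × 10^10 m²/s²
r = GM/v² = (1.405 × 10^21) / (1.5277 × 10^10) = 9.19686 × 10^10 m ≈ 9.197 × 10^10 m

Final answer: 9.197 × 10^10 m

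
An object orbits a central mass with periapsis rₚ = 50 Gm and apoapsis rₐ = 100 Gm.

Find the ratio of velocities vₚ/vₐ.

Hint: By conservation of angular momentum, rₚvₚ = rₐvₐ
rₚ = 50 Gm = 5 × 10^10 m
rₐ = 100 Gm = 1 × 10^11 m
rₚvₚ = rₐvₐ  ⇒  vₚ/vₐ = rₐ/rₚ
vₚ/vₐ = (1 × 10^11) / (5 × 10^10) = 2

Final answer: vₚ/vₐ = 2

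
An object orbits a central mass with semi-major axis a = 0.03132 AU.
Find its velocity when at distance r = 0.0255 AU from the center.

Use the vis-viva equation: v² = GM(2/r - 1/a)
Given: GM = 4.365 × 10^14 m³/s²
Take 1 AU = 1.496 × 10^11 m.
a = 0.03132 AU = 4.68547 × 10^9 m
r = 0.0255 AU = 3.8148 × 10^9 m
GM = 4.365 × 10^14 m³/s²
2/r − 1/a = 5.24274 × 10^-10 − 2.13426 × 10^-10 = 3.10848 × 10^-10 m⁻¹
v² = GM (2/r − 1/a) = 135685 m²/s²
v = 368.355 m/s ≈ 368.4 m/s

Final answer: 368.4 m/s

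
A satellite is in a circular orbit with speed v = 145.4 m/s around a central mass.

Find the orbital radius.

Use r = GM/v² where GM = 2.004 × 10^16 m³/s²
v = 145.4 m/s
GM = 2.004 × 10^16 m³/s²
v² = 21141.2 m²/s²
r = GM/v² = (2.004 × 10^16) / 21141.2 = 9.47914 × 10^11 m ≈ 947.9 Gm

Final answer: 947.9 Gm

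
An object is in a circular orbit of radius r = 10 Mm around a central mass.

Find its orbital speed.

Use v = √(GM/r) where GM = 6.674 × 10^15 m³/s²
r = 10 Mm = 1 × 10^7 m
GM = 6.674 × 10^15 m³/s²
GM/r = (6.674 × 10^15) / (1 × 10^7) = 6.674 × 10^8 m²/s²
v = √(GM/r) = 25834.1 m/s ≈ 25.83 km/s

Final answer: 25.83 km/s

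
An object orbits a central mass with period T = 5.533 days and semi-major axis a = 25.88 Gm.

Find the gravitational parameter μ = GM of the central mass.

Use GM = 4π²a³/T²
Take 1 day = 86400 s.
T = 5.533 days = 478051 s
a = 25.88 Gm = 2.588 × 10^10 m
a³ = 1.73338 × 10^31 m³
T² = 2.28533 × 10^11 s²
GM = 4π² × (1.73338 × 10^31) / (2.28533 × 10^11) = 2.99436 × 10^21 m³/s²
GM ≈ 2.994 × 10^21 m³/s²

Final answer: GM = 2.994 × 10^21 m³/s²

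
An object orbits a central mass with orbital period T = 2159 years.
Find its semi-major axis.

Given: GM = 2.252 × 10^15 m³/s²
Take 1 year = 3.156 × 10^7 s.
T = 2159 years = 6.8138 × 10^10 s
GM = 2.252 × 10^15 m³/s²
Kepler's third law: a³ = GM T² / (4π²)
T² = 4.64279 × 10^21 s²
a³ = (2.252 × 10^15) × (4.64279 × 10^21) / (4π²) = 2.64843 × 10^35 m³
a = (a³)^(1/3) = 6.42189 × 10^11 m ≈ 642.2 Gm

Final answer: 642.2 Gm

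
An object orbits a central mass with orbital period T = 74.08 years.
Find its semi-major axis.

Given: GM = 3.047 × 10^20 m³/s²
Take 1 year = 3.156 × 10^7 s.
T = 74.08 years = 2.33796 × 10^9 s
GM = 3.047 × 10^20 m³/s²
Kepler's third law: a³ = GM T² / (4π²)
T² = 5.46608 × 10^18 s²
a³ = (3.047 × 10^20) × (5.46608 × 10^18) / (4π²) = 4.2188 × 10^37 m³
a = (a³)^(1/3) = 3.4812 × 10^12 m ≈ 3.481 Tm

Final answer: 3.481 Tm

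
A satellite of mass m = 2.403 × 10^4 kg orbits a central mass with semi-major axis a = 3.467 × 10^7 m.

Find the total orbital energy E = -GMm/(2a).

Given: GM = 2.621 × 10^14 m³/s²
a = 3.467 × 10^7 m
GM = 2.621 × 10^14 m³/s²
2a = 6.934 × 10^7 m
GMm = 2.621 × 10^14 × 24030 = 6.29826 × 10^18 m³·kg/s²
E = −GMm/(2a) = -9.08316 × 10^10 J ≈ -90.83 GJ

Final answer: -90.83 GJ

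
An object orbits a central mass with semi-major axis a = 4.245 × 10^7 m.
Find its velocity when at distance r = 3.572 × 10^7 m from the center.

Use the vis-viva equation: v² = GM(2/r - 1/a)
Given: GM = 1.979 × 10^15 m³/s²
a = 4.245 × 10^7 m
r = 3.572 × 10^7 m
GM = 1.979 × 10^15 m³/s²
2/r − 1/a = 5.5991 × 10^-8 − 2.35571 × 10^-8 = 3.24339 × 10^-8 m⁻¹
v² = GM (2/r − 1/a) = 6.41867 × 10^7 m²/s²
v = 8011.66 m/s ≈ 8.012 km/s

Final answer: 8.012 km/s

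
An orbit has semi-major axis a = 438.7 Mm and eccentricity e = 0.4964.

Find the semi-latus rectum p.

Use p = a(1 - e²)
a = 438.7 Mm = 4.387 × 10^8 m
e = 0.4964,  e² = 0.246413,  1 − e² = 0.753587
p = a(1 − e²) = 4.387 × 10^8 m × 0.753587 = 3.30599 × 10^8 m ≈ 330.6 Mm

Final answer: p = 330.6 Mm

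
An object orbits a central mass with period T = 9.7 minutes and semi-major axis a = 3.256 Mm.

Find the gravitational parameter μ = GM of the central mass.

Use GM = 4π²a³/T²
T = 9.7 minutes = 582 s
a = 3.256 Mm = 3.256 × 10^6 m
a³ = 3.45186 × 10^19 m³
T² = 338724 s²
GM = 4π² × (3.45186 × 10^19) / 338724 = 4.02316 × 10^15 m³/s²
GM ≈ 4.023 × 10^15 m³/s²

Final answer: GM = 4.023 × 10^15 m³/s²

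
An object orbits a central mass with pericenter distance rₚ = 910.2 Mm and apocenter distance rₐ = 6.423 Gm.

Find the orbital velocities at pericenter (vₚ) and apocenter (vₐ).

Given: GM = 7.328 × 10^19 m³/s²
rₚ = 910.2 Mm = 9.102 × 10^8 m
rₐ = 6.423 Gm = 6.423 × 10^9 m
GM = 7.328 × 10^19 m³/s²
a = (rₚ + rₐ)/2 = 3.6666 × 10^9 m
Vis-viva: v² = GM (2/r − 1/a)
vₚ² = 7.328 × 10^19 × (2.19732 × 10^-9 − 2.72732 × 10^-10) = 1.41034 × 10^11 m²/s²
vₚ = 375545 m/s ≈ 375.5 km/s
vₐ² = 7.328 × 10^19 × (3.11381 × 10^-10 − 2.72732 × 10^-10) = 2.83218 × 10^9 m²/s²
vₐ = 53218.2 m/s ≈ 53.22 km/s

Final answer: vₚ = 375.5 km/s, vₐ = 53.22 km/s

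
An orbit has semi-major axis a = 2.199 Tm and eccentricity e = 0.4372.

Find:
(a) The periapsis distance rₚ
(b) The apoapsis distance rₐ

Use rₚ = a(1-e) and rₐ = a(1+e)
a = 2.199 Tm = 2.199 × 10^12 m
e = 0.4372:  1 − e = 0.5628,  1 + e = 1.4372
(a) rₚ = a(1 − e) = 2.199 × 10^12 m × 0.5628 = 1.2376 × 10^12 m ≈ 1.238 Tm
(b) rₐ = a(1 + e) = 2.199 × 10^12 m × 1.4372 = 3.1604 × 10^12 m ≈ 3.16 Tm

Final answer:
(a) rₚ = 1.238 Tm
(b) rₐ = 3.16 Tm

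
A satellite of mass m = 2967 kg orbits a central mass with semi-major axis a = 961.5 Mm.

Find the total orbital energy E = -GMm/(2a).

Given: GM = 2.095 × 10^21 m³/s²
a = 961.5 Mm = 9.615 × 10^8 m
GM = 2.095 × 10^21 m³/s²
2a = 1.923 × 10^9 m
GMm = 2.095 × 10^21 × 2967 = 6.21587 × 10^24 m³·kg/s²
E = −GMm/(2a) = -3.23238 × 10^15 J ≈ -3.232 PJ

Final answer: -3.232 PJ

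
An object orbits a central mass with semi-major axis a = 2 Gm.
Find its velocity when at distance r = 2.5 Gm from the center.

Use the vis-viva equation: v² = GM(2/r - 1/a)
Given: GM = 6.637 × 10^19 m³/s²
a = 2 Gm = 2 × 10^9 m
r = 2.5 Gm = 2.5 × 10^9 m
GM = 6.637 × 10^19 m³/s²
2/r − 1/a = 8 × 10^-10 − 5 × 10^-10 = 3 × 10^-10 m⁻¹
v² = GM (2/r − 1/a) = 1.9911 × 10^10 m²/s²
v = 141106 m/s ≈ 141.1 km/s

Final answer: 141.1 km/s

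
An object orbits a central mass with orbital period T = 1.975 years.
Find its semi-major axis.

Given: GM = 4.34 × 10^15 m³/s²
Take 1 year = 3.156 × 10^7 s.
T = 1.975 years = 6.2331 × 10^7 s
GM = 4.34 × 10^15 m³/s²
Kepler's third law: a³ = GM T² / (4π²)
T² = 3.88515 × 10^15 s²
a³ = (4.34 × 10^15) × (3.88515 × 10^15) / (4π²) = 4.27108 × 10^29 m³
a = (a³)^(1/3) = 7.53089 × 10^9 m ≈ 7.531 Gm

Final answer: 7.531 Gm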